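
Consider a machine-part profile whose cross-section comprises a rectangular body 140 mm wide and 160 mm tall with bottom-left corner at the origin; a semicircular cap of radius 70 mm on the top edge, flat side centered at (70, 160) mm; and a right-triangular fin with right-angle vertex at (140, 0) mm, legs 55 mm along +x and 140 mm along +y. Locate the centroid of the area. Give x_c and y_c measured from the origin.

x_c = 80.02 mm, y_c = 101.09 mm

rectangular body: A = 140 × 160 = 22400.00, centroid at (70.00, 80.00).
semicircular top: A = ½π·70² = 7696.90, centroid at (70.00, 189.71).
triangular fin: A = ½·55·140 = 3850.00, centroid at (158.33, 46.67).
ΣA = 33946.90 mm²
ΣAx_c = (22400.00)(70.00) + (7696.90)(70.00) + (3850.00)(158.33) = 2716366.47 mm³
ΣAy_c = (22400.00)(80.00) + (7696.90)(189.71) + (3850.00)(46.67) = 3431837.65 mm³
x_c = 2716366.47 / 33946.90 = 80.02 mm
y_c = 3431837.65 / 33946.90 = 101.09 mm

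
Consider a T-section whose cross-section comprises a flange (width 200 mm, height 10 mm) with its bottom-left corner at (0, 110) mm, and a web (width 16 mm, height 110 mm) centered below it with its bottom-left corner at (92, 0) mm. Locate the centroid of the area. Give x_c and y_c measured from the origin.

x_c = 100.00 mm, y_c = 86.91 mm

web: A = 16 × 110 = 1760.00, centroid at (100.00, 55.00).
flange: A = 200 × 10 = 2000.00, centroid at (100.00, 115.00).
ΣA = 3760.00 mm²
ΣAx_c = (1760.00)(100.00) + (2000.00)(100.00) = 376000.00 mm³
ΣAy_c = (1760.00)(55.00) + (2000.00)(115.00) = 326800.00 mm³
x_c = 376000.00 / 3760.00 = 100.00 mm
y_c = 326800.00 / 3760.00 = 86.91 mm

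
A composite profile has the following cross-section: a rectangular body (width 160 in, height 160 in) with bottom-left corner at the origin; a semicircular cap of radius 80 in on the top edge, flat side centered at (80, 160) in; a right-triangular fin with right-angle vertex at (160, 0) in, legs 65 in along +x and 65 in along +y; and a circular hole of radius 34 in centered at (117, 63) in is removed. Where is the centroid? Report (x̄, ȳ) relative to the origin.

x̄ = 82.36 in, ȳ = 111.76 in

Part | A | x̄ᵢ | ȳᵢ | A·x̄ᵢ | A·ȳᵢ
rectangular body | 25600.00 | 80.00 | 80.00 | 2048000.00 | 2048000.00
semicircular top | 10053.10 | 80.00 | 193.95 | 804247.72 | 1949828.77
triangular fin | 2112.50 | 181.67 | 21.67 | 383770.83 | 45770.83
hole | -3631.68 | 117.00 | 63.00 | -424906.69 | -228795.91
Σ | 34133.92 |  |  | 2811111.86 | 3814803.70
x̄ = 2811111.86 / 34133.92 = 82.36 in
ȳ = 3814803.70 / 34133.92 = 111.76 in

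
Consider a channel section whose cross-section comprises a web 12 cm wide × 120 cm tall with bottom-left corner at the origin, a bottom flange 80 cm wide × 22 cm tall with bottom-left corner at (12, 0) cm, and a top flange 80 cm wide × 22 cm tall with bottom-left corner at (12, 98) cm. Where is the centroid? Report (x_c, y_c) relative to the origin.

web: A = 12 × 120 = 1440.00, centroid at (6.00, 60.00).
bottom flange: A = 80 × 22 = 1760.00, centroid at (52.00, 11.00).
top flange: A = 80 × 22 = 1760.00, centroid at (52.00, 109.00).
ΣA = 4960.00 cm², ΣAx_c = 191680.00 cm³, ΣAy_c = 297600.00 cm³.
x_c = 191680.00/4960.00 = 38.65 cm; y_c = 297600.00/4960.00 = 60.00 cm.

x_c = 38.65 cm, y_c = 60.00 cm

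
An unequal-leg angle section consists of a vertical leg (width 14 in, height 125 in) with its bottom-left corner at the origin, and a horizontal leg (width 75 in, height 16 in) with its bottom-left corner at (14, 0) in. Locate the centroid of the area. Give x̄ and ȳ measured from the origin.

x̄ = 25.10 in, ȳ = 40.33 in

Part | A | x̄ᵢ | ȳᵢ | A·x̄ᵢ | A·ȳᵢ
vertical leg | 1750.00 | 7.00 | 62.50 | 12250.00 | 109375.00
horizontal leg | 1200.00 | 51.50 | 8.00 | 61800.00 | 9600.00
Σ | 2950.00 |  |  | 74050.00 | 118975.00
x̄ = 74050.00 / 2950.00 = 25.10 in
ȳ = 118975.00 / 2950.00 = 40.33 in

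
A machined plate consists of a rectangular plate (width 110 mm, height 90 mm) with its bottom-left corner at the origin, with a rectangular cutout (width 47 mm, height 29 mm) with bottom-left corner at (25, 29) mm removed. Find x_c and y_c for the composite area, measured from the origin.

plate: A = 110 × 90 = 9900.00, centroid at (55.00, 45.00).
hole: A = −(47 × 29) = -1363.00, centroid at (48.50, 43.50).
ΣA = 8537.00 mm², ΣAx_c = 478394.50 mm³, ΣAy_c = 386209.50 mm³.
x_c = 478394.50/8537.00 = 56.04 mm; y_c = 386209.50/8537.00 = 45.24 mm.

x_c = 56.04 mm, y_c = 45.24 mm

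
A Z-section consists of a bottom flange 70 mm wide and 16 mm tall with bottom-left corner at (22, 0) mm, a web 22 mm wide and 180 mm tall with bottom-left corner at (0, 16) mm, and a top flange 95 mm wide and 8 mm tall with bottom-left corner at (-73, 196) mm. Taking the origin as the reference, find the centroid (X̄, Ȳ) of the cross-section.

Part | A | x̄ᵢ | ȳᵢ | A·x̄ᵢ | A·ȳᵢ
bottom flange | 1120.00 | 57.00 | 8.00 | 63840.00 | 8960.00
web | 3960.00 | 11.00 | 106.00 | 43560.00 | 419760.00
top flange | 760.00 | -25.50 | 200.00 | -19380.00 | 152000.00
Σ | 5840.00 |  |  | 88020.00 | 580720.00
X̄ = 88020.00 / 5840.00 = 15.07 mm
Ȳ = 580720.00 / 5840.00 = 99.44 mm

X̄ = 15.07 mm, Ȳ = 99.44 mm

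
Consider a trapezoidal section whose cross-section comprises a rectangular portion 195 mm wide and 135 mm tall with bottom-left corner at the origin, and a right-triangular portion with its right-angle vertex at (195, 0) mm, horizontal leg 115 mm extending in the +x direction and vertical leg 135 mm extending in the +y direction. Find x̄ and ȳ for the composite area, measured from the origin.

x̄ = 128.43 mm, ȳ = 62.38 mm

Part | A | x̄ᵢ | ȳᵢ | A·x̄ᵢ | A·ȳᵢ
rectangular portion | 26325.00 | 97.50 | 67.50 | 2566687.50 | 1776937.50
triangular portion | 7762.50 | 233.33 | 45.00 | 1811250.00 | 349312.50
Σ | 34087.50 |  |  | 4377937.50 | 2126250.00
x̄ = 4377937.50 / 34087.50 = 128.43 mm
ȳ = 2126250.00 / 34087.50 = 62.38 mm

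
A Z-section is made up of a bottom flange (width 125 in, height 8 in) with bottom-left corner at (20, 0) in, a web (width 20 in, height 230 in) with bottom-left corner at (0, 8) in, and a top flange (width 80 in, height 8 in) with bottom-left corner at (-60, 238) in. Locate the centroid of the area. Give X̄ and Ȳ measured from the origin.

X̄ = 18.54 in, Ȳ = 116.13 in

bottom flange: A = 125 × 8 = 1000.00, centroid at (82.50, 4.00).
web: A = 20 × 230 = 4600.00, centroid at (10.00, 123.00).
top flange: A = 80 × 8 = 640.00, centroid at (-20.00, 242.00).
ΣA = 6240.00 in², ΣAX̄ = 115700.00 in³, ΣAȲ = 724680.00 in³.
X̄ = 115700.00/6240.00 = 18.54 in; Ȳ = 724680.00/6240.00 = 116.13 in.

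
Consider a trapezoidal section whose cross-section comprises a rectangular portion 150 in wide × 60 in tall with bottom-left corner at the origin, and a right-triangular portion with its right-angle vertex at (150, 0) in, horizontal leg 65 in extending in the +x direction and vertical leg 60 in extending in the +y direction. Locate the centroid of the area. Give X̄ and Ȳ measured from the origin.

X̄ = 92.21 in, Ȳ = 28.22 in

Part | A | x̄ᵢ | ȳᵢ | A·x̄ᵢ | A·ȳᵢ
rectangular portion | 9000.00 | 75.00 | 30.00 | 675000.00 | 270000.00
triangular portion | 1950.00 | 171.67 | 20.00 | 334750.00 | 39000.00
Σ | 10950.00 |  |  | 1009750.00 | 309000.00
X̄ = 1009750.00 / 10950.00 = 92.21 in
Ȳ = 309000.00 / 10950.00 = 28.22 in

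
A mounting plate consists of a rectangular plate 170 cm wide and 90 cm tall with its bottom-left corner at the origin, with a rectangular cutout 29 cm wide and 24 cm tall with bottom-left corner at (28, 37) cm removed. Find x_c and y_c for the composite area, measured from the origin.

plate: A = 170 × 90 = 15300.00, centroid at (85.00, 45.00).
hole: A = −(29 × 24) = -696.00, centroid at (42.50, 49.00).
ΣA = 14604.00 cm²
ΣAx_c = (15300.00)(85.00) + (-696.00)(42.50) = 1270920.00 cm³
ΣAy_c = (15300.00)(45.00) + (-696.00)(49.00) = 654396.00 cm³
x_c = 1270920.00 / 14604.00 = 87.03 cm
y_c = 654396.00 / 14604.00 = 44.81 cm

x_c = 87.03 cm, y_c = 44.81 cm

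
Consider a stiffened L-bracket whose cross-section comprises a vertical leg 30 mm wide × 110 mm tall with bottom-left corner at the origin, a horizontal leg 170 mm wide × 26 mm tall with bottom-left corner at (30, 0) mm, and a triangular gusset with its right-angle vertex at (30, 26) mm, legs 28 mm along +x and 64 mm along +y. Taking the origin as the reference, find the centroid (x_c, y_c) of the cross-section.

vertical leg: A = 30 × 110 = 3300.00, centroid at (15.00, 55.00).
horizontal leg: A = 170 × 26 = 4420.00, centroid at (115.00, 13.00).
gusset: A = ½·28·64 = 896.00, centroid at (39.33, 47.33).
ΣA = 8616.00 mm², ΣAx_c = 593042.67 mm³, ΣAy_c = 281370.67 mm³.
x_c = 593042.67/8616.00 = 68.83 mm; y_c = 281370.67/8616.00 = 32.66 mm.

x_c = 68.83 mm, y_c = 32.66 mm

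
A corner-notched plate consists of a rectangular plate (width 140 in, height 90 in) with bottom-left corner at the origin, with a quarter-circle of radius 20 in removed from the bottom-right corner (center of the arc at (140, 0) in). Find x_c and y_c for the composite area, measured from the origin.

plate: A = 140 × 90 = 12600.00, centroid at (70.00, 45.00).
removed quarter-circle: A = −¼π·20² = -314.16, centroid at (131.51, 8.49).
ΣA = 12285.84 in²
ΣAx_c = (12600.00)(70.00) + (-314.16)(131.51) = 840684.37 in³
ΣAy_c = (12600.00)(45.00) + (-314.16)(8.49) = 564333.33 in³
x_c = 840684.37 / 12285.84 = 68.43 in
y_c = 564333.33 / 12285.84 = 45.93 in

x_c = 68.43 in, y_c = 45.93 in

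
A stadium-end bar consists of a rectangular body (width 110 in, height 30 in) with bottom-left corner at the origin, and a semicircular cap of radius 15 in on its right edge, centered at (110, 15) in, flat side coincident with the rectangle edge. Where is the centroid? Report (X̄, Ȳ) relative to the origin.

X̄ = 60.94 in, Ȳ = 15.00 in

rectangular body: A = 110 × 30 = 3300.00, centroid at (55.00, 15.00).
semicircular end: A = ½π·15² = 353.43, centroid at (116.37, 15.00).
ΣA = 3653.43 in²
ΣAX̄ = (3300.00)(55.00) + (353.43)(116.37) = 222627.21 in³
ΣAȲ = (3300.00)(15.00) + (353.43)(15.00) = 54801.44 in³
X̄ = 222627.21 / 3653.43 = 60.94 in
Ȳ = 54801.44 / 3653.43 = 15.00 in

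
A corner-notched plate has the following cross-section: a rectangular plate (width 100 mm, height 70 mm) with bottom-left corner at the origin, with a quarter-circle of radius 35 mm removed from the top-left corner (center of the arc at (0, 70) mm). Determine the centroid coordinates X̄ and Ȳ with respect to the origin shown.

X̄ = 55.60 mm, Ȳ = 31.79 mm

Part | A | x̄ᵢ | ȳᵢ | A·x̄ᵢ | A·ȳᵢ
plate | 7000.00 | 50.00 | 35.00 | 350000.00 | 245000.00
removed quarter-circle | -962.11 | 14.85 | 55.15 | -14291.67 | -53056.23
Σ | 6037.89 |  |  | 335708.33 | 191943.77
X̄ = 335708.33 / 6037.89 = 55.60 mm
Ȳ = 191943.77 / 6037.89 = 31.79 mm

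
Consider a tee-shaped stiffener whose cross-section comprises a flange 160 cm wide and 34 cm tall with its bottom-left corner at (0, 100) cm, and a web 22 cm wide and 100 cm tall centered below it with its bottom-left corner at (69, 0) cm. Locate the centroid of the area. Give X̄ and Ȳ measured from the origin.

Part | A | x̄ᵢ | ȳᵢ | A·x̄ᵢ | A·ȳᵢ
web | 2200.00 | 80.00 | 50.00 | 176000.00 | 110000.00
flange | 5440.00 | 80.00 | 117.00 | 435200.00 | 636480.00
Σ | 7640.00 |  |  | 611200.00 | 746480.00
X̄ = 611200.00 / 7640.00 = 80.00 cm
Ȳ = 746480.00 / 7640.00 = 97.71 cm

X̄ = 80.00 cm, Ȳ = 97.71 cm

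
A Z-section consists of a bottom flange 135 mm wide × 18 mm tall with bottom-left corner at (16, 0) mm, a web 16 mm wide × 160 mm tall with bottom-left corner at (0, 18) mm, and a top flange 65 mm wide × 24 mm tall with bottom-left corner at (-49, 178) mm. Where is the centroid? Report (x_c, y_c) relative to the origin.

Part | A | x̄ᵢ | ȳᵢ | A·x̄ᵢ | A·ȳᵢ
bottom flange | 2430.00 | 83.50 | 9.00 | 202905.00 | 21870.00
web | 2560.00 | 8.00 | 98.00 | 20480.00 | 250880.00
top flange | 1560.00 | -16.50 | 190.00 | -25740.00 | 296400.00
Σ | 6550.00 |  |  | 197645.00 | 569150.00
x_c = 197645.00 / 6550.00 = 30.17 mm
y_c = 569150.00 / 6550.00 = 86.89 mm

x_c = 30.17 mm, y_c = 86.89 mm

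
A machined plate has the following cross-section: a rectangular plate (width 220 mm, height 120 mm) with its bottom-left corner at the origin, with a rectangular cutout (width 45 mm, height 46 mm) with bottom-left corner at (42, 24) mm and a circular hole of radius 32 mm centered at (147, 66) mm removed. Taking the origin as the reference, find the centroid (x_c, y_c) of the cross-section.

Part | A | x̄ᵢ | ȳᵢ | A·x̄ᵢ | A·ȳᵢ
plate | 26400.00 | 110.00 | 60.00 | 2904000.00 | 1584000.00
hole 1 | -2070.00 | 64.50 | 47.00 | -133515.00 | -97290.00
hole 2 | -3216.99 | 147.00 | 66.00 | -472897.66 | -212321.40
Σ | 21113.01 |  |  | 2297587.34 | 1274388.60
x_c = 2297587.34 / 21113.01 = 108.82 mm
y_c = 1274388.60 / 21113.01 = 60.36 mm

x_c = 108.82 mm, y_c = 60.36 mm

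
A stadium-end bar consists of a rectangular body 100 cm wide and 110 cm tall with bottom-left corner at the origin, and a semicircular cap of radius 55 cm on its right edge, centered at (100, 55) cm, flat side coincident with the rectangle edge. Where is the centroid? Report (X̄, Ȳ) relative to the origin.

rectangular body: A = 100 × 110 = 11000.00, centroid at (50.00, 55.00).
semicircular end: A = ½π·55² = 4751.66, centroid at (123.34, 55.00).
ΣA = 15751.66 cm², ΣAX̄ = 1136082.56 cm³, ΣAȲ = 866341.24 cm³.
X̄ = 1136082.56/15751.66 = 72.12 cm; Ȳ = 866341.24/15751.66 = 55.00 cm.

X̄ = 72.12 cm, Ȳ = 55.00 cm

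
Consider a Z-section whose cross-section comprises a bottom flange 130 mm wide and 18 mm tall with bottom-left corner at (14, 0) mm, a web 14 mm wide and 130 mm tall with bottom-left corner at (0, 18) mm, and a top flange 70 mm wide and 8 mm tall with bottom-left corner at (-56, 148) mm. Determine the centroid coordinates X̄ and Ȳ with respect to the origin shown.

bottom flange: A = 130 × 18 = 2340.00, centroid at (79.00, 9.00).
web: A = 14 × 130 = 1820.00, centroid at (7.00, 83.00).
top flange: A = 70 × 8 = 560.00, centroid at (-21.00, 152.00).
ΣA = 4720.00 mm², ΣAX̄ = 185840.00 mm³, ΣAȲ = 257240.00 mm³.
X̄ = 185840.00/4720.00 = 39.37 mm; Ȳ = 257240.00/4720.00 = 54.50 mm.

X̄ = 39.37 mm, Ȳ = 54.50 mm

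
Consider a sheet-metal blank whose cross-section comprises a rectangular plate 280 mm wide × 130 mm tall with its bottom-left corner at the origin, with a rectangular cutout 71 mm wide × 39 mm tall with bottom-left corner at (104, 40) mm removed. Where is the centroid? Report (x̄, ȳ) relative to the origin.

x̄ = 140.04 mm, ȳ = 65.45 mm

plate: A = 280 × 130 = 36400.00, centroid at (140.00, 65.00).
hole: A = −(71 × 39) = -2769.00, centroid at (139.50, 59.50).
ΣA = 33631.00 mm²
ΣAx̄ = (36400.00)(140.00) + (-2769.00)(139.50) = 4709724.50 mm³
ΣAȳ = (36400.00)(65.00) + (-2769.00)(59.50) = 2201244.50 mm³
x̄ = 4709724.50 / 33631.00 = 140.04 mm
ȳ = 2201244.50 / 33631.00 = 65.45 mm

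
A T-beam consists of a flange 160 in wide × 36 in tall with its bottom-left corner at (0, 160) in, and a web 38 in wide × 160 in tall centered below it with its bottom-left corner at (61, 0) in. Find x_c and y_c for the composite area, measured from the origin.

web: A = 38 × 160 = 6080.00, centroid at (80.00, 80.00).
flange: A = 160 × 36 = 5760.00, centroid at (80.00, 178.00).
ΣA = 11840.00 in², ΣAx_c = 947200.00 in³, ΣAy_c = 1511680.00 in³.
x_c = 947200.00/11840.00 = 80.00 in; y_c = 1511680.00/11840.00 = 127.68 in.

x_c = 80.00 in, y_c = 127.68 in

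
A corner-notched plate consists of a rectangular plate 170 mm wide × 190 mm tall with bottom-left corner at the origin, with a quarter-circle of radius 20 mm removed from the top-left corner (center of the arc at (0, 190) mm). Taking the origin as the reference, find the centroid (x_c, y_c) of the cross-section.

x_c = 85.75 mm, y_c = 94.15 mm

plate: A = 170 × 190 = 32300.00, centroid at (85.00, 95.00).
removed quarter-circle: A = −¼π·20² = -314.16, centroid at (8.49, 181.51).
ΣA = 31985.84 mm², ΣAx_c = 2742833.33 mm³, ΣAy_c = 3011476.41 mm³.
x_c = 2742833.33/31985.84 = 85.75 mm; y_c = 3011476.41/31985.84 = 94.15 mm.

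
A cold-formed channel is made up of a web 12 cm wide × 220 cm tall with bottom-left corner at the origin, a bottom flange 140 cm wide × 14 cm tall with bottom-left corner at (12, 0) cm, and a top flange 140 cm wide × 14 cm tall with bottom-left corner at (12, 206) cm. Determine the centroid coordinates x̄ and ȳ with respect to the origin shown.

x̄ = 51.41 cm, ȳ = 110.00 cm

Part | A | x̄ᵢ | ȳᵢ | A·x̄ᵢ | A·ȳᵢ
web | 2640.00 | 6.00 | 110.00 | 15840.00 | 290400.00
bottom flange | 1960.00 | 82.00 | 7.00 | 160720.00 | 13720.00
top flange | 1960.00 | 82.00 | 213.00 | 160720.00 | 417480.00
Σ | 6560.00 |  |  | 337280.00 | 721600.00
x̄ = 337280.00 / 6560.00 = 51.41 cm
ȳ = 721600.00 / 6560.00 = 110.00 cm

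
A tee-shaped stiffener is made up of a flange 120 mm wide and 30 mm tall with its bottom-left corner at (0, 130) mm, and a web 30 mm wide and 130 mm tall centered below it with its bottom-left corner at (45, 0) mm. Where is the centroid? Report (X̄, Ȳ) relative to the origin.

Part | A | x̄ᵢ | ȳᵢ | A·x̄ᵢ | A·ȳᵢ
web | 3900.00 | 60.00 | 65.00 | 234000.00 | 253500.00
flange | 3600.00 | 60.00 | 145.00 | 216000.00 | 522000.00
Σ | 7500.00 |  |  | 450000.00 | 775500.00
X̄ = 450000.00 / 7500.00 = 60.00 mm
Ȳ = 775500.00 / 7500.00 = 103.40 mm

X̄ = 60.00 mm, Ȳ = 103.40 mm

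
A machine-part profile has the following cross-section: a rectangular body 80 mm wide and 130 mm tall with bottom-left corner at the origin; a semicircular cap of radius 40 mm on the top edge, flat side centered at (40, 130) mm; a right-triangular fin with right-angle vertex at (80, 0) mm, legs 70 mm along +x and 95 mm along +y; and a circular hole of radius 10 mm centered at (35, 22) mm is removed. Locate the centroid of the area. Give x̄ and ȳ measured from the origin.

x̄ = 53.32 mm, ȳ = 71.83 mm

Part | A | x̄ᵢ | ȳᵢ | A·x̄ᵢ | A·ȳᵢ
rectangular body | 10400.00 | 40.00 | 65.00 | 416000.00 | 676000.00
semicircular top | 2513.27 | 40.00 | 146.98 | 100530.96 | 369392.30
triangular fin | 3325.00 | 103.33 | 31.67 | 343583.33 | 105291.67
hole | -314.16 | 35.00 | 22.00 | -10995.57 | -6911.50
Σ | 15924.11 |  |  | 849118.72 | 1143772.47
x̄ = 849118.72 / 15924.11 = 53.32 mm
ȳ = 1143772.47 / 15924.11 = 71.83 mm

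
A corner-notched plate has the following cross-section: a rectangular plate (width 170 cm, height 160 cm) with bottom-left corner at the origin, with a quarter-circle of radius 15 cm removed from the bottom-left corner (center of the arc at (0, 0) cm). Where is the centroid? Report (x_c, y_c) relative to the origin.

x_c = 85.51 cm, y_c = 80.48 cm

Part | A | x̄ᵢ | ȳᵢ | A·x̄ᵢ | A·ȳᵢ
plate | 27200.00 | 85.00 | 80.00 | 2312000.00 | 2176000.00
removed quarter-circle | -176.71 | 6.37 | 6.37 | -1125.00 | -1125.00
Σ | 27023.29 |  |  | 2310875.00 | 2174875.00
x_c = 2310875.00 / 27023.29 = 85.51 cm
y_c = 2174875.00 / 27023.29 = 80.48 cm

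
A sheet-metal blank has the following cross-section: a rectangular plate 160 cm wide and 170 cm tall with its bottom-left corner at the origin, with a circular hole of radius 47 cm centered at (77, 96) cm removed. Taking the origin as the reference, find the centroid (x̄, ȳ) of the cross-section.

x̄ = 81.03 cm, ȳ = 81.23 cm

plate: A = 160 × 170 = 27200.00, centroid at (80.00, 85.00).
hole: A = −π·47² = -6939.78, centroid at (77.00, 96.00).
ΣA = 20260.22 cm², ΣAx̄ = 1641637.08 cm³, ΣAȳ = 1645781.30 cm³.
x̄ = 1641637.08/20260.22 = 81.03 cm; ȳ = 1645781.30/20260.22 = 81.23 cm.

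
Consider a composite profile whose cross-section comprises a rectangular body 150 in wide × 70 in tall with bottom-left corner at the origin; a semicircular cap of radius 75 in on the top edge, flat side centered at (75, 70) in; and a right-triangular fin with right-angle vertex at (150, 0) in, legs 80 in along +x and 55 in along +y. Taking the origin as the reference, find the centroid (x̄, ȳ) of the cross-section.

x̄ = 85.39 in, ȳ = 60.72 in

rectangular body: A = 150 × 70 = 10500.00, centroid at (75.00, 35.00).
semicircular top: A = ½π·75² = 8835.73, centroid at (75.00, 101.83).
triangular fin: A = ½·80·55 = 2200.00, centroid at (176.67, 18.33).
ΣA = 21535.73 in², ΣAx̄ = 1838846.37 in³, ΣAȳ = 1307584.39 in³.
x̄ = 1838846.37/21535.73 = 85.39 in; ȳ = 1307584.39/21535.73 = 60.72 in.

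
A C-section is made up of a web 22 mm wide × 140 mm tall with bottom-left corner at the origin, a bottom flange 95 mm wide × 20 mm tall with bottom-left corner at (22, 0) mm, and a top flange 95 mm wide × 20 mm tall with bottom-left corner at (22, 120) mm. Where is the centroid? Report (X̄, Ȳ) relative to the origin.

X̄ = 43.31 mm, Ȳ = 70.00 mm

web: A = 22 × 140 = 3080.00, centroid at (11.00, 70.00).
bottom flange: A = 95 × 20 = 1900.00, centroid at (69.50, 10.00).
top flange: A = 95 × 20 = 1900.00, centroid at (69.50, 130.00).
ΣA = 6880.00 mm², ΣAX̄ = 297980.00 mm³, ΣAȲ = 481600.00 mm³.
X̄ = 297980.00/6880.00 = 43.31 mm; Ȳ = 481600.00/6880.00 = 70.00 mm.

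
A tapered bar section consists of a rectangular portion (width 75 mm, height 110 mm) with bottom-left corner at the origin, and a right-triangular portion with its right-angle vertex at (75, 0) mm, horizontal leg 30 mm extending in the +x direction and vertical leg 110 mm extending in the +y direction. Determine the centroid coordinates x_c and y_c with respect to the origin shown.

rectangular portion: A = 75 × 110 = 8250.00, centroid at (37.50, 55.00).
triangular portion: A = ½·30·110 = 1650.00, centroid at (85.00, 36.67).
ΣA = 9900.00 mm²
ΣAx_c = (8250.00)(37.50) + (1650.00)(85.00) = 449625.00 mm³
ΣAy_c = (8250.00)(55.00) + (1650.00)(36.67) = 514250.00 mm³
x_c = 449625.00 / 9900.00 = 45.42 mm
y_c = 514250.00 / 9900.00 = 51.94 mm

x_c = 45.42 mm, y_c = 51.94 mm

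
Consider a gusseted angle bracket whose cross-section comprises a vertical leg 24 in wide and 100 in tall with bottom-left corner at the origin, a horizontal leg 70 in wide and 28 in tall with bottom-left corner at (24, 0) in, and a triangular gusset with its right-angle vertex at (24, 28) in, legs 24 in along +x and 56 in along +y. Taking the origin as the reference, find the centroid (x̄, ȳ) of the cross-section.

vertical leg: A = 24 × 100 = 2400.00, centroid at (12.00, 50.00).
horizontal leg: A = 70 × 28 = 1960.00, centroid at (59.00, 14.00).
gusset: A = ½·24·56 = 672.00, centroid at (32.00, 46.67).
ΣA = 5032.00 in²
ΣAx̄ = (2400.00)(12.00) + (1960.00)(59.00) + (672.00)(32.00) = 165944.00 in³
ΣAȳ = (2400.00)(50.00) + (1960.00)(14.00) + (672.00)(46.67) = 178800.00 in³
x̄ = 165944.00 / 5032.00 = 32.98 in
ȳ = 178800.00 / 5032.00 = 35.53 in

x̄ = 32.98 in, ȳ = 35.53 in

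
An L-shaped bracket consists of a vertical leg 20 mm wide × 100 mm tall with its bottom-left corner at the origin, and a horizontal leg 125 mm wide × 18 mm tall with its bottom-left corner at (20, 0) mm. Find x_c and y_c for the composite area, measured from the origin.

x_c = 48.38 mm, y_c = 28.29 mm

Part | A | x̄ᵢ | ȳᵢ | A·x̄ᵢ | A·ȳᵢ
vertical leg | 2000.00 | 10.00 | 50.00 | 20000.00 | 100000.00
horizontal leg | 2250.00 | 82.50 | 9.00 | 185625.00 | 20250.00
Σ | 4250.00 |  |  | 205625.00 | 120250.00
x_c = 205625.00 / 4250.00 = 48.38 mm
y_c = 120250.00 / 4250.00 = 28.29 mm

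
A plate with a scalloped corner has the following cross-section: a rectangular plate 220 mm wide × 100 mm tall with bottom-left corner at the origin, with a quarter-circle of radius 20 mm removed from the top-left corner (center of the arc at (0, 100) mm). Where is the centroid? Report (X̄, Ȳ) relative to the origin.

X̄ = 111.47 mm, Ȳ = 49.40 mm

plate: A = 220 × 100 = 22000.00, centroid at (110.00, 50.00).
removed quarter-circle: A = −¼π·20² = -314.16, centroid at (8.49, 91.51).
ΣA = 21685.84 mm², ΣAX̄ = 2417333.33 mm³, ΣAȲ = 1071250.74 mm³.
X̄ = 2417333.33/21685.84 = 111.47 mm; Ȳ = 1071250.74/21685.84 = 49.40 mm.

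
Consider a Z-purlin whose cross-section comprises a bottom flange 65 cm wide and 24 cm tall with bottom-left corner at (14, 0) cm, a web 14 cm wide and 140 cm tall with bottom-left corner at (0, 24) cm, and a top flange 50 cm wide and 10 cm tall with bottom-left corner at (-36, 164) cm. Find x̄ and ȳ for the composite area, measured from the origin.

x̄ = 20.09 cm, ȳ = 71.51 cm

bottom flange: A = 65 × 24 = 1560.00, centroid at (46.50, 12.00).
web: A = 14 × 140 = 1960.00, centroid at (7.00, 94.00).
top flange: A = 50 × 10 = 500.00, centroid at (-11.00, 169.00).
ΣA = 4020.00 cm²
ΣAx̄ = (1560.00)(46.50) + (1960.00)(7.00) + (500.00)(-11.00) = 80760.00 cm³
ΣAȳ = (1560.00)(12.00) + (1960.00)(94.00) + (500.00)(169.00) = 287460.00 cm³
x̄ = 80760.00 / 4020.00 = 20.09 cm
ȳ = 287460.00 / 4020.00 = 71.51 cm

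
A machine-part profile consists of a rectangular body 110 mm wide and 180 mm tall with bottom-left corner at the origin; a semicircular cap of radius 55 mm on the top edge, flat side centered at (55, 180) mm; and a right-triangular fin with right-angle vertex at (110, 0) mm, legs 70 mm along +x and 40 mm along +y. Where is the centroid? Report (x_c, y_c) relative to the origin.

Part | A | x̄ᵢ | ȳᵢ | A·x̄ᵢ | A·ȳᵢ
rectangular body | 19800.00 | 55.00 | 90.00 | 1089000.00 | 1782000.00
semicircular top | 4751.66 | 55.00 | 203.34 | 261341.24 | 966215.27
triangular fin | 1400.00 | 133.33 | 13.33 | 186666.67 | 18666.67
Σ | 25951.66 |  |  | 1537007.91 | 2766881.93
x_c = 1537007.91 / 25951.66 = 59.23 mm
y_c = 2766881.93 / 25951.66 = 106.62 mm

x_c = 59.23 mm, y_c = 106.62 mm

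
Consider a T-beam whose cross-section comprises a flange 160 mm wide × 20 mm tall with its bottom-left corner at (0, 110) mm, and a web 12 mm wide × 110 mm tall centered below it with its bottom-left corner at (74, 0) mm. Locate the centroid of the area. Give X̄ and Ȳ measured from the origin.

X̄ = 80.00 mm, Ȳ = 101.02 mm

web: A = 12 × 110 = 1320.00, centroid at (80.00, 55.00).
flange: A = 160 × 20 = 3200.00, centroid at (80.00, 120.00).
ΣA = 4520.00 mm², ΣAX̄ = 361600.00 mm³, ΣAȲ = 456600.00 mm³.
X̄ = 361600.00/4520.00 = 80.00 mm; Ȳ = 456600.00/4520.00 = 101.02 mm.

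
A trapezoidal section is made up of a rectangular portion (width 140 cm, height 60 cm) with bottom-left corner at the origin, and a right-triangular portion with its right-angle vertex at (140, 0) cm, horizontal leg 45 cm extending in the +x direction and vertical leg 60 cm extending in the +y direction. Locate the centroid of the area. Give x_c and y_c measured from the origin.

rectangular portion: A = 140 × 60 = 8400.00, centroid at (70.00, 30.00).
triangular portion: A = ½·45·60 = 1350.00, centroid at (155.00, 20.00).
ΣA = 9750.00 cm², ΣAx_c = 797250.00 cm³, ΣAy_c = 279000.00 cm³.
x_c = 797250.00/9750.00 = 81.77 cm; y_c = 279000.00/9750.00 = 28.62 cm.

x_c = 81.77 cm, y_c = 28.62 cm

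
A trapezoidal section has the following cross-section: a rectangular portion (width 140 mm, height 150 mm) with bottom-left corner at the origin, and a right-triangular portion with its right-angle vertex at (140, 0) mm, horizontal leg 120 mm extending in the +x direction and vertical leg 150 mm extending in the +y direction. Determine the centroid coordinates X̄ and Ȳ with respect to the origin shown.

X̄ = 103.00 mm, Ȳ = 67.50 mm

rectangular portion: A = 140 × 150 = 21000.00, centroid at (70.00, 75.00).
triangular portion: A = ½·120·150 = 9000.00, centroid at (180.00, 50.00).
ΣA = 30000.00 mm², ΣAX̄ = 3090000.00 mm³, ΣAȲ = 2025000.00 mm³.
X̄ = 3090000.00/30000.00 = 103.00 mm; Ȳ = 2025000.00/30000.00 = 67.50 mm.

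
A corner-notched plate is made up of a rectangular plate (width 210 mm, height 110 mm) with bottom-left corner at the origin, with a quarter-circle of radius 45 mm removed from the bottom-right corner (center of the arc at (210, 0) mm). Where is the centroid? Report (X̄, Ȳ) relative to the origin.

plate: A = 210 × 110 = 23100.00, centroid at (105.00, 55.00).
removed quarter-circle: A = −¼π·45² = -1590.43, centroid at (190.90, 19.10).
ΣA = 21509.57 mm², ΣAX̄ = 2121884.43 mm³, ΣAȲ = 1240125.00 mm³.
X̄ = 2121884.43/21509.57 = 98.65 mm; Ȳ = 1240125.00/21509.57 = 57.65 mm.

X̄ = 98.65 mm, Ȳ = 57.65 mm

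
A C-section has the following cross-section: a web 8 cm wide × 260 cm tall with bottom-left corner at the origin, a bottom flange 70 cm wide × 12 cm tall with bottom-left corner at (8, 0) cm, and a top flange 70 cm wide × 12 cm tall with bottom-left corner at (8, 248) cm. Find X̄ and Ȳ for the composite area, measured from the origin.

X̄ = 21.43 cm, Ȳ = 130.00 cm

web: A = 8 × 260 = 2080.00, centroid at (4.00, 130.00).
bottom flange: A = 70 × 12 = 840.00, centroid at (43.00, 6.00).
top flange: A = 70 × 12 = 840.00, centroid at (43.00, 254.00).
ΣA = 3760.00 cm²
ΣAX̄ = (2080.00)(4.00) + (840.00)(43.00) + (840.00)(43.00) = 80560.00 cm³
ΣAȲ = (2080.00)(130.00) + (840.00)(6.00) + (840.00)(254.00) = 488800.00 cm³
X̄ = 80560.00 / 3760.00 = 21.43 cm
Ȳ = 488800.00 / 3760.00 = 130.00 cm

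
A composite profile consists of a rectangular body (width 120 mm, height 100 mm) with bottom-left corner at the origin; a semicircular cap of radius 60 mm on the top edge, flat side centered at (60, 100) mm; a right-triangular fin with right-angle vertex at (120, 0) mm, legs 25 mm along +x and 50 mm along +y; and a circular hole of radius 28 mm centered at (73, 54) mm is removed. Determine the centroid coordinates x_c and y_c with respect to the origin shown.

rectangular body: A = 120 × 100 = 12000.00, centroid at (60.00, 50.00).
semicircular top: A = ½π·60² = 5654.87, centroid at (60.00, 125.46).
triangular fin: A = ½·25·50 = 625.00, centroid at (128.33, 16.67).
hole: A = −π·28² = -2463.01, centroid at (73.00, 54.00).
ΣA = 15816.86 mm²
ΣAx_c = (12000.00)(60.00) + (5654.87)(60.00) + (625.00)(128.33) + (-2463.01)(73.00) = 959700.71 mm³
ΣAy_c = (12000.00)(50.00) + (5654.87)(125.46) + (625.00)(16.67) + (-2463.01)(54.00) = 1186900.88 mm³
x_c = 959700.71 / 15816.86 = 60.68 mm
y_c = 1186900.88 / 15816.86 = 75.04 mm

x_c = 60.68 mm, y_c = 75.04 mm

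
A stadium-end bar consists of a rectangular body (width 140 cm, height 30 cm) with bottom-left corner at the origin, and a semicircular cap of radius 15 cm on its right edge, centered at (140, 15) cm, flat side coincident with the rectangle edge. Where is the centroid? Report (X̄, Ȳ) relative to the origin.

Part | A | x̄ᵢ | ȳᵢ | A·x̄ᵢ | A·ȳᵢ
rectangular body | 4200.00 | 70.00 | 15.00 | 294000.00 | 63000.00
semicircular end | 353.43 | 146.37 | 15.00 | 51730.08 | 5301.44
Σ | 4553.43 |  |  | 345730.08 | 68301.44
X̄ = 345730.08 / 4553.43 = 75.93 cm
Ȳ = 68301.44 / 4553.43 = 15.00 cm

X̄ = 75.93 cm, Ȳ = 15.00 cm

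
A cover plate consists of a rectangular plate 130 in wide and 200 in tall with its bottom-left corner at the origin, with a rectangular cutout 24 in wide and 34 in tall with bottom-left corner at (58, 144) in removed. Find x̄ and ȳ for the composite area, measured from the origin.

Part | A | x̄ᵢ | ȳᵢ | A·x̄ᵢ | A·ȳᵢ
plate | 26000.00 | 65.00 | 100.00 | 1690000.00 | 2600000.00
hole | -816.00 | 70.00 | 161.00 | -57120.00 | -131376.00
Σ | 25184.00 |  |  | 1632880.00 | 2468624.00
x̄ = 1632880.00 / 25184.00 = 64.84 in
ȳ = 2468624.00 / 25184.00 = 98.02 in

x̄ = 64.84 in, ȳ = 98.02 in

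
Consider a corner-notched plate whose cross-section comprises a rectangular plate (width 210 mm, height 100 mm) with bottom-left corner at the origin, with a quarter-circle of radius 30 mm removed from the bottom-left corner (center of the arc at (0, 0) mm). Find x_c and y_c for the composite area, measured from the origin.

x_c = 108.21 mm, y_c = 51.30 mm

plate: A = 210 × 100 = 21000.00, centroid at (105.00, 50.00).
removed quarter-circle: A = −¼π·30² = -706.86, centroid at (12.73, 12.73).
ΣA = 20293.14 mm²
ΣAx_c = (21000.00)(105.00) + (-706.86)(12.73) = 2196000.00 mm³
ΣAy_c = (21000.00)(50.00) + (-706.86)(12.73) = 1041000.00 mm³
x_c = 2196000.00 / 20293.14 = 108.21 mm
y_c = 1041000.00 / 20293.14 = 51.30 mm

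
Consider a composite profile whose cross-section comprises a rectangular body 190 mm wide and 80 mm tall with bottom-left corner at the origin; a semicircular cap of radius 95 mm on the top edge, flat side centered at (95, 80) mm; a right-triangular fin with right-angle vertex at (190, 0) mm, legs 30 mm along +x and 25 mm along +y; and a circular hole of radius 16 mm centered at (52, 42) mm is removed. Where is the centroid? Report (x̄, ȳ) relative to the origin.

x̄ = 97.55 mm, ȳ = 78.87 mm

rectangular body: A = 190 × 80 = 15200.00, centroid at (95.00, 40.00).
semicircular top: A = ½π·95² = 14176.44, centroid at (95.00, 120.32).
triangular fin: A = ½·30·25 = 375.00, centroid at (200.00, 8.33).
hole: A = −π·16² = -804.25, centroid at (52.00, 42.00).
ΣA = 28947.19 mm², ΣAx̄ = 2823940.62 mm³, ΣAȳ = 2283044.88 mm³.
x̄ = 2823940.62/28947.19 = 97.55 mm; ȳ = 2283044.88/28947.19 = 78.87 mm.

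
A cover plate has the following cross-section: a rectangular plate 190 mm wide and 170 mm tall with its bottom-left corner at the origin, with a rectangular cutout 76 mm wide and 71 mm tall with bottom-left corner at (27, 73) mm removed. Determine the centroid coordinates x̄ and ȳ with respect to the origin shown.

x̄ = 101.02 mm, ȳ = 80.29 mm

Part | A | x̄ᵢ | ȳᵢ | A·x̄ᵢ | A·ȳᵢ
plate | 32300.00 | 95.00 | 85.00 | 3068500.00 | 2745500.00
hole | -5396.00 | 65.00 | 108.50 | -350740.00 | -585466.00
Σ | 26904.00 |  |  | 2717760.00 | 2160034.00
x̄ = 2717760.00 / 26904.00 = 101.02 mm
ȳ = 2160034.00 / 26904.00 = 80.29 mm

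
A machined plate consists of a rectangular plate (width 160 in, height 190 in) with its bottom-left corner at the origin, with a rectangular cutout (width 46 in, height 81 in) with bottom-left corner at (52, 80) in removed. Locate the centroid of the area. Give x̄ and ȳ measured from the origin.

plate: A = 160 × 190 = 30400.00, centroid at (80.00, 95.00).
hole: A = −(46 × 81) = -3726.00, centroid at (75.00, 120.50).
ΣA = 26674.00 in²
ΣAx̄ = (30400.00)(80.00) + (-3726.00)(75.00) = 2152550.00 in³
ΣAȳ = (30400.00)(95.00) + (-3726.00)(120.50) = 2439017.00 in³
x̄ = 2152550.00 / 26674.00 = 80.70 in
ȳ = 2439017.00 / 26674.00 = 91.44 in

x̄ = 80.70 in, ȳ = 91.44 in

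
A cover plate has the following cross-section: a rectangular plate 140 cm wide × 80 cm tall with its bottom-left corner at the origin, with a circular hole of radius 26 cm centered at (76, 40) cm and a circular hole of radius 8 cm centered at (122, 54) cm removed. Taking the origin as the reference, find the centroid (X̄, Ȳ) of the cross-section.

plate: A = 140 × 80 = 11200.00, centroid at (70.00, 40.00).
hole 1: A = −π·26² = -2123.72, centroid at (76.00, 40.00).
hole 2: A = −π·8² = -201.06, centroid at (122.00, 54.00).
ΣA = 8875.22 cm², ΣAX̄ = 598067.98 cm³, ΣAȲ = 352193.99 cm³.
X̄ = 598067.98/8875.22 = 67.39 cm; Ȳ = 352193.99/8875.22 = 39.68 cm.

X̄ = 67.39 cm, Ȳ = 39.68 cm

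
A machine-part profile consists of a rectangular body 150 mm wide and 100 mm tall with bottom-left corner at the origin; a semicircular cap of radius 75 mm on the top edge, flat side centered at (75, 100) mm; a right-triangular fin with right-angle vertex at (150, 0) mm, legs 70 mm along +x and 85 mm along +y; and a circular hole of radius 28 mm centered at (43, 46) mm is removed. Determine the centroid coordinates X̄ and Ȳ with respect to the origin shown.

rectangular body: A = 150 × 100 = 15000.00, centroid at (75.00, 50.00).
semicircular top: A = ½π·75² = 8835.73, centroid at (75.00, 131.83).
triangular fin: A = ½·70·85 = 2975.00, centroid at (173.33, 28.33).
hole: A = −π·28² = -2463.01, centroid at (43.00, 46.00).
ΣA = 24347.72 mm²
ΣAX̄ = (15000.00)(75.00) + (8835.73)(75.00) + (2975.00)(173.33) + (-2463.01)(43.00) = 2197437.00 mm³
ΣAȲ = (15000.00)(50.00) + (8835.73)(131.83) + (2975.00)(28.33) + (-2463.01)(46.00) = 1885816.20 mm³
X̄ = 2197437.00 / 24347.72 = 90.25 mm
Ȳ = 1885816.20 / 24347.72 = 77.45 mm

X̄ = 90.25 mm, Ȳ = 77.45 mm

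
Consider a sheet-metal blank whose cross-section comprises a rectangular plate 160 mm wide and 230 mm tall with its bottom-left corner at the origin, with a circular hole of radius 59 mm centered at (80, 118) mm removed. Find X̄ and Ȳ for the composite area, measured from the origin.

X̄ = 80.00 mm, Ȳ = 113.73 mm

plate: A = 160 × 230 = 36800.00, centroid at (80.00, 115.00).
hole: A = −π·59² = -10935.88, centroid at (80.00, 118.00).
ΣA = 25864.12 mm², ΣAX̄ = 2069129.28 mm³, ΣAȲ = 2941565.68 mm³.
X̄ = 2069129.28/25864.12 = 80.00 mm; Ȳ = 2941565.68/25864.12 = 113.73 mm.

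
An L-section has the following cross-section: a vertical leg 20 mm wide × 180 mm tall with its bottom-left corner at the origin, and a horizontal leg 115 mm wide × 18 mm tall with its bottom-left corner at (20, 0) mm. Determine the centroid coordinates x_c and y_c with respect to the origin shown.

vertical leg: A = 20 × 180 = 3600.00, centroid at (10.00, 90.00).
horizontal leg: A = 115 × 18 = 2070.00, centroid at (77.50, 9.00).
ΣA = 5670.00 mm²
ΣAx_c = (3600.00)(10.00) + (2070.00)(77.50) = 196425.00 mm³
ΣAy_c = (3600.00)(90.00) + (2070.00)(9.00) = 342630.00 mm³
x_c = 196425.00 / 5670.00 = 34.64 mm
y_c = 342630.00 / 5670.00 = 60.43 mm

x_c = 34.64 mm, y_c = 60.43 mm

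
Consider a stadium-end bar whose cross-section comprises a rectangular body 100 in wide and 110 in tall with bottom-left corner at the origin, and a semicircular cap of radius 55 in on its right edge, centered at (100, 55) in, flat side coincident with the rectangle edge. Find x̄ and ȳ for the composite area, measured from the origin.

Part | A | x̄ᵢ | ȳᵢ | A·x̄ᵢ | A·ȳᵢ
rectangular body | 11000.00 | 50.00 | 55.00 | 550000.00 | 605000.00
semicircular end | 4751.66 | 123.34 | 55.00 | 586082.56 | 261341.24
Σ | 15751.66 |  |  | 1136082.56 | 866341.24
x̄ = 1136082.56 / 15751.66 = 72.12 in
ȳ = 866341.24 / 15751.66 = 55.00 in

x̄ = 72.12 in, ȳ = 55.00 in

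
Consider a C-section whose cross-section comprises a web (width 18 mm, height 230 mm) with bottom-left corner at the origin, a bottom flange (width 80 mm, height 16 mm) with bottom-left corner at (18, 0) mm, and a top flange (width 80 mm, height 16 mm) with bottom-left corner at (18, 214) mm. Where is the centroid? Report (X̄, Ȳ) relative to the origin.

X̄ = 27.72 mm, Ȳ = 115.00 mm

web: A = 18 × 230 = 4140.00, centroid at (9.00, 115.00).
bottom flange: A = 80 × 16 = 1280.00, centroid at (58.00, 8.00).
top flange: A = 80 × 16 = 1280.00, centroid at (58.00, 222.00).
ΣA = 6700.00 mm²
ΣAX̄ = (4140.00)(9.00) + (1280.00)(58.00) + (1280.00)(58.00) = 185740.00 mm³
ΣAȲ = (4140.00)(115.00) + (1280.00)(8.00) + (1280.00)(222.00) = 770500.00 mm³
X̄ = 185740.00 / 6700.00 = 27.72 mm
Ȳ = 770500.00 / 6700.00 = 115.00 mm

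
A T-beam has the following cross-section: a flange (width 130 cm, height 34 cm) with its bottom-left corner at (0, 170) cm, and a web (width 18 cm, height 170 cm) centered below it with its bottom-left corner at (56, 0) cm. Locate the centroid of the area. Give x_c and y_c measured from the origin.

Part | A | x̄ᵢ | ȳᵢ | A·x̄ᵢ | A·ȳᵢ
web | 3060.00 | 65.00 | 85.00 | 198900.00 | 260100.00
flange | 4420.00 | 65.00 | 187.00 | 287300.00 | 826540.00
Σ | 7480.00 |  |  | 486200.00 | 1086640.00
x_c = 486200.00 / 7480.00 = 65.00 cm
y_c = 1086640.00 / 7480.00 = 145.27 cm

x_c = 65.00 cm, y_c = 145.27 cm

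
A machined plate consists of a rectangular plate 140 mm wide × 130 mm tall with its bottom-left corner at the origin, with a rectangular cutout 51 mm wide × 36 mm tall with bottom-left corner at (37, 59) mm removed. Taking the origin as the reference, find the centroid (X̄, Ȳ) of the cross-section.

X̄ = 70.84 mm, Ȳ = 63.65 mm

plate: A = 140 × 130 = 18200.00, centroid at (70.00, 65.00).
hole: A = −(51 × 36) = -1836.00, centroid at (62.50, 77.00).
ΣA = 16364.00 mm²
ΣAX̄ = (18200.00)(70.00) + (-1836.00)(62.50) = 1159250.00 mm³
ΣAȲ = (18200.00)(65.00) + (-1836.00)(77.00) = 1041628.00 mm³
X̄ = 1159250.00 / 16364.00 = 70.84 mm
Ȳ = 1041628.00 / 16364.00 = 63.65 mm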